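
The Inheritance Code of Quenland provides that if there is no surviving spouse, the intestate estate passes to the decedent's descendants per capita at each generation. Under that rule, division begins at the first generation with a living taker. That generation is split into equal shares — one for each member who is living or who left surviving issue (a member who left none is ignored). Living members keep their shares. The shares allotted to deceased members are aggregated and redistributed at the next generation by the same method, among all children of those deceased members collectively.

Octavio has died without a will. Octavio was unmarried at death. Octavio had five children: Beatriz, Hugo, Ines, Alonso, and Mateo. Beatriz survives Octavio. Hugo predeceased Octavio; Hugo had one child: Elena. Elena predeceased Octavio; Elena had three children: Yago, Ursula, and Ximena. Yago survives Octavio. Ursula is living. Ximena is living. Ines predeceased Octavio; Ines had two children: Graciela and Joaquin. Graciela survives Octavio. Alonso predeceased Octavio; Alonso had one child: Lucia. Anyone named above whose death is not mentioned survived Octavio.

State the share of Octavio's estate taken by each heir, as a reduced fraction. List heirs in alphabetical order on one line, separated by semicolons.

Beatriz 1/5; Graciela 3/20; Joaquin 3/20; Lucia 3/20; Mateo 1/5; Ursula 1/20; Ximena 1/20; Yago 1/20

There is no surviving spouse, so the entire estate passes to Octavio's descendants per capita at each generation.
At generation 1 (Beatriz, Hugo, Ines, Alonso, Mateo) there are 5 shares of (1)/5 = 1/5 each.
Living: Beatriz and Mateo — each takes 1/5.
Deceased: Hugo, Ines, and Alonso. Their combined 3/5 is pooled and carried to generation 2.
At generation 2 (Elena, Graciela, Joaquin, Lucia) there are 4 shares of (3/5)/4 = 3/20 each.
Living: Graciela, Joaquin, and Lucia — each takes 3/20.
Deceased: Elena. That 3/20 share is carried to generation 3.
At generation 3 (Yago, Ursula, Ximena) there are 3 shares of (3/20)/3 = 1/20 each.
Living: Yago, Ursula, and Ximena — each takes 1/20.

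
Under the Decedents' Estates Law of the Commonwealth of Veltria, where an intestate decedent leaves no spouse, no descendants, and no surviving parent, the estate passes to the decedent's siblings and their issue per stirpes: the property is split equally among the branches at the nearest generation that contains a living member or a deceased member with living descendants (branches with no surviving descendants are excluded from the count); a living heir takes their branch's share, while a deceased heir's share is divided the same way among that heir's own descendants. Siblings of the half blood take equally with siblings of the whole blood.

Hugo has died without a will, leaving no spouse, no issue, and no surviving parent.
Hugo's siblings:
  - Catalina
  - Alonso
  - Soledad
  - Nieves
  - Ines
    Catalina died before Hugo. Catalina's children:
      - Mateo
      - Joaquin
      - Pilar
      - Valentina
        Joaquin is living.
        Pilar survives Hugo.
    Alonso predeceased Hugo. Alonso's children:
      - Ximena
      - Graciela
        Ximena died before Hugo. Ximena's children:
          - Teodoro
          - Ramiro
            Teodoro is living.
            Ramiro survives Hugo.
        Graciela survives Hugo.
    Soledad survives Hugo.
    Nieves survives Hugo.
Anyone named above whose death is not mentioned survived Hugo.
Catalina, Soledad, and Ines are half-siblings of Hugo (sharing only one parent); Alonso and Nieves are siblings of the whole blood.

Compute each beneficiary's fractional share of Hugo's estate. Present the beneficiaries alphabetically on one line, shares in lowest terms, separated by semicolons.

Graciela 1/10; Ines 1/5; Joaquin 1/20; Mateo 1/20; Nieves 1/5; Pilar 1/20; Ramiro 1/20; Soledad 1/5; Teodoro 1/20; Valentina 1/20

No spouse, descendants, or parent survives, so the estate passes to Hugo's siblings per stirpes.
Half-blood and whole-blood siblings take equally under the stated rule.
The estate is divided into 5 equal shares of 1/5 among Catalina, Alonso, Soledad, Nieves, Ines.
Catalina predeceased; the 1/5 allotted to Catalina's branch passes to Catalina's issue by representation.
The 1/5 is divided into 4 equal shares of 1/20 among Mateo, Joaquin, Pilar, Valentina.
Mateo is living and takes 1/20.
Joaquin is living and takes 1/20.
Pilar is living and takes 1/20.
Valentina is living and takes 1/20.
Alonso predeceased; the 1/5 allotted to Alonso's branch passes to Alonso's issue by representation.
The 1/5 is divided into 2 equal shares of 1/10 among Ximena, Graciela.
Ximena predeceased; the 1/10 allotted to Ximena's branch passes to Ximena's issue by representation.
The 1/10 is divided into 2 equal shares of 1/20 among Teodoro, Ramiro.
Teodoro is living and takes 1/20.
Ramiro is living and takes 1/20.
Graciela is living and takes 1/10.
Soledad is living and takes 1/5.
Nieves is living and takes 1/5.
Ines is living and takes 1/5.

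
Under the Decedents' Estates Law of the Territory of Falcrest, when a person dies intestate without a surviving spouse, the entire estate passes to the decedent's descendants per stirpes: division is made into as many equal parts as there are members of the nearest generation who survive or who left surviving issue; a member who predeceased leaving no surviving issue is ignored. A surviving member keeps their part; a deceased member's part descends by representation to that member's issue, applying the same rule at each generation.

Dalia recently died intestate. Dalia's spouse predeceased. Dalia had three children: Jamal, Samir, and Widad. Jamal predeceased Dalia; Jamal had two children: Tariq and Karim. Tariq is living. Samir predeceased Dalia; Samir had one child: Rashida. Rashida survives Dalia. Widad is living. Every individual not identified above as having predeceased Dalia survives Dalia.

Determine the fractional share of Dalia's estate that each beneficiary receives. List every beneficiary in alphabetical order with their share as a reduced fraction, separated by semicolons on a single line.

There is no surviving spouse, so the entire estate passes to Dalia's descendants per stirpes.
The estate is divided into 3 equal shares of 1/3 among Jamal, Samir, Widad.
Jamal predeceased; the 1/3 allotted to Jamal's branch passes to Jamal's issue by representation.
The 1/3 is divided into 2 equal shares of 1/6 among Tariq, Karim.
Tariq is living and takes 1/6.
Karim is living and takes 1/6.
Samir predeceased; the 1/3 allotted to Samir's branch passes to Samir's issue by representation.
Rashida is the sole taker at this level and receives the full 1/3.
Widad is living and takes 1/3.

Karim 1/6; Rashida 1/3; Tariq 1/6; Widad 1/3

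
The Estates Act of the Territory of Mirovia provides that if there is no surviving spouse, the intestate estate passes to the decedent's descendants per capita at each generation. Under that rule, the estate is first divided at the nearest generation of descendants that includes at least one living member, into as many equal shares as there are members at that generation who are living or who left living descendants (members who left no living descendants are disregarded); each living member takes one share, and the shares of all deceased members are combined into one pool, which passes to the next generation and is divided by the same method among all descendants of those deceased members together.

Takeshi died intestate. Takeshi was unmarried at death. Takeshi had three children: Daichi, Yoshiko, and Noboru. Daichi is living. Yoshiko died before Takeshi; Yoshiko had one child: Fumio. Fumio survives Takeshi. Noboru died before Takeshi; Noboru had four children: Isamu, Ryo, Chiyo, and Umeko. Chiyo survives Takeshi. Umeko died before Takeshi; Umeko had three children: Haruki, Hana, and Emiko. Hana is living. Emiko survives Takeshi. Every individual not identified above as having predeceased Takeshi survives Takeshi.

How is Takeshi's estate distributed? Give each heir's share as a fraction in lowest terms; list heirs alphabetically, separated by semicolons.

Chiyo 2/15; Daichi 1/3; Emiko 2/45; Fumio 2/15; Hana 2/45; Haruki 2/45; Isamu 2/15; Ryo 2/15

There is no surviving spouse, so the entire estate passes to Takeshi's descendants per capita at each generation.
At generation 1 (Daichi, Yoshiko, Noboru) there are 3 shares of (1)/3 = 1/3 each.
Living: Daichi — each takes 1/3.
Deceased: Yoshiko and Noboru. Their combined 2/3 is pooled and carried to generation 2.
At generation 2 (Fumio, Isamu, Ryo, Chiyo, Umeko) there are 5 shares of (2/3)/5 = 2/15 each.
Living: Fumio, Isamu, Ryo, and Chiyo — each takes 2/15.
Deceased: Umeko. That 2/15 share is carried to generation 3.
At generation 3 (Haruki, Hana, Emiko) there are 3 shares of (2/15)/3 = 2/45 each.
Living: Haruki, Hana, and Emiko — each takes 2/45.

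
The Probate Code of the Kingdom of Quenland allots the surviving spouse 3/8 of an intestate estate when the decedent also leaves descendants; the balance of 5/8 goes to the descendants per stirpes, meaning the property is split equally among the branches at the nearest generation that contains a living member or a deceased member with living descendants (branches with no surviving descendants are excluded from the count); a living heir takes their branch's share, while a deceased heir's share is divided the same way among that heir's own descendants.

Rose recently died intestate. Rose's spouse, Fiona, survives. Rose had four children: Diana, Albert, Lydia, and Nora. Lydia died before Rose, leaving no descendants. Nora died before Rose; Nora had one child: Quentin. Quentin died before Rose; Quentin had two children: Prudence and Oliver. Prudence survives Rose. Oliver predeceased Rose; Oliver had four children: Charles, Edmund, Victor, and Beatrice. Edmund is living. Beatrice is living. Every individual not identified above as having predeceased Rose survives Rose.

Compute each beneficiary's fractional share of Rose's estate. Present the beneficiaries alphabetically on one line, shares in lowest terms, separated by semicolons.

Albert 5/24; Beatrice 5/192; Charles 5/192; Diana 5/24; Edmund 5/192; Fiona 3/8; Prudence 5/48; Victor 5/192

Fiona, as surviving spouse, takes 3/8.
The remaining 5/8 passes to Rose's descendants per stirpes.
Lydia left no surviving issue, so that branch lapses and is disregarded.
The 5/8 is divided into 3 equal shares of 5/24 among Diana, Albert, Nora.
Diana is living and takes 5/24.
Albert is living and takes 5/24.
Nora predeceased; the 5/24 allotted to Nora's branch passes to Nora's issue by representation.
Quentin's line is the sole branch at this level, so the full 5/24 passes to Quentin's issue by representation.
The 5/24 is divided into 2 equal shares of 5/48 among Prudence, Oliver.
Prudence is living and takes 5/48.
Oliver predeceased; the 5/48 allotted to Oliver's branch passes to Oliver's issue by representation.
The 5/48 is divided into 4 equal shares of 5/192 among Charles, Edmund, Victor, Beatrice.
Charles is living and takes 5/192.
Edmund is living and takes 5/192.
Victor is living and takes 5/192.
Beatrice is living and takes 5/192.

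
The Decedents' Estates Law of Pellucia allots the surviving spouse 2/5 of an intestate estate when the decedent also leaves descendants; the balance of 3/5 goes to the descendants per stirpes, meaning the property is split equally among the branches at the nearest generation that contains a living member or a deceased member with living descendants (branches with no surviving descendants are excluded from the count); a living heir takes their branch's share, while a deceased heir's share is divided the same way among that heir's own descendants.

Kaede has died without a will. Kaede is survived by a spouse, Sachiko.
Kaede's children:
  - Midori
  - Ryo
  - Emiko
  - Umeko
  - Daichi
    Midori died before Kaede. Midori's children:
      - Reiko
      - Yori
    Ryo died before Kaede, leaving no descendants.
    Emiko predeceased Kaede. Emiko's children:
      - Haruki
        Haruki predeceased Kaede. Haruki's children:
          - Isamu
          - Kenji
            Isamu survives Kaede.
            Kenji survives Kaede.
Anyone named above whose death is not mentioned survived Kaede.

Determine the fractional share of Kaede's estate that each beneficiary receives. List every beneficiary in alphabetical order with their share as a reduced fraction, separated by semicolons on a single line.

Sachiko, as surviving spouse, takes 2/5.
The remaining 3/5 passes to Kaede's descendants per stirpes.
Ryo left no surviving issue, so that branch lapses and is disregarded.
The 3/5 is divided into 4 equal shares of 3/20 among Midori, Emiko, Umeko, Daichi.
Midori predeceased; the 3/20 allotted to Midori's branch passes to Midori's issue by representation.
The 3/20 is divided into 2 equal shares of 3/40 among Reiko, Yori.
Reiko is living and takes 3/40.
Yori is living and takes 3/40.
Emiko predeceased; the 3/20 allotted to Emiko's branch passes to Emiko's issue by representation.
Haruki's line is the sole branch at this level, so the full 3/20 passes to Haruki's issue by representation.
The 3/20 is divided into 2 equal shares of 3/40 among Isamu, Kenji.
Isamu is living and takes 3/40.
Kenji is living and takes 3/40.
Umeko is living and takes 3/20.
Daichi is living and takes 3/20.

Daichi 3/20; Isamu 3/40; Kenji 3/40; Reiko 3/40; Sachiko 2/5; Umeko 3/20; Yori 3/40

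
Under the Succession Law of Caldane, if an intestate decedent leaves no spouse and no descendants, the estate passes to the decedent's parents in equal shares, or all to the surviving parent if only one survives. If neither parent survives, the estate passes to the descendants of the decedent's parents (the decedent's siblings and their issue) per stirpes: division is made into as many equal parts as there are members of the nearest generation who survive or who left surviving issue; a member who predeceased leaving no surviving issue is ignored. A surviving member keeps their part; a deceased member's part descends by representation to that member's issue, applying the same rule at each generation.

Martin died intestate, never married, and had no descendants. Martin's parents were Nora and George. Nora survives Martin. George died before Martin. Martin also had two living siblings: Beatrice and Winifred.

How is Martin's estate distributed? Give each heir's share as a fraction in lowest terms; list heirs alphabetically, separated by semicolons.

Only one parent, Nora, survives, so Nora takes the entire estate. The siblings take nothing because a surviving parent has priority.

Nora 1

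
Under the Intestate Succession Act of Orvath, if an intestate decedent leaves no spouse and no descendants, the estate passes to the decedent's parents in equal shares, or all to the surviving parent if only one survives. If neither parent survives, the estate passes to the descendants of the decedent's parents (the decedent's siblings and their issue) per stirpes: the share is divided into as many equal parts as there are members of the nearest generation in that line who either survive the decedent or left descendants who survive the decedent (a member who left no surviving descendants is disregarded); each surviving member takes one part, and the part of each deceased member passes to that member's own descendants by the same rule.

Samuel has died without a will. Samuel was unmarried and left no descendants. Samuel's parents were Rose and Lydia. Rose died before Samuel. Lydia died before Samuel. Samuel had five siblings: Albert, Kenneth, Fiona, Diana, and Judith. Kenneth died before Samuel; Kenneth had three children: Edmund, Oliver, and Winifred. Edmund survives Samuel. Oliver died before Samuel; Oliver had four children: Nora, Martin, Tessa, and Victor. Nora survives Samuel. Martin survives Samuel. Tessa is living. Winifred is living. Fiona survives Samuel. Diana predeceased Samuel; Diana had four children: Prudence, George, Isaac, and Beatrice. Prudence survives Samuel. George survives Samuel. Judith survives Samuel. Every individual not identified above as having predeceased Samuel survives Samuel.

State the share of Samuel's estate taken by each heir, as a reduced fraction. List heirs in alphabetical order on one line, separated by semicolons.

Neither parent survives and there are no descendants, so the estate passes to Samuel's siblings and their issue per stirpes.
The estate is divided into 5 equal shares of 1/5 among Albert, Kenneth, Fiona, Diana, Judith.
Albert is living and takes 1/5.
Kenneth predeceased; the 1/5 allotted to Kenneth's branch passes to Kenneth's issue by representation.
The 1/5 is divided into 3 equal shares of 1/15 among Edmund, Oliver, Winifred.
Edmund is living and takes 1/15.
Oliver predeceased; the 1/15 allotted to Oliver's branch passes to Oliver's issue by representation.
The 1/15 is divided into 4 equal shares of 1/60 among Nora, Martin, Tessa, Victor.
Nora is living and takes 1/60.
Martin is living and takes 1/60.
Tessa is living and takes 1/60.
Victor is living and takes 1/60.
Winifred is living and takes 1/15.
Fiona is living and takes 1/5.
Diana predeceased; the 1/5 allotted to Diana's branch passes to Diana's issue by representation.
The 1/5 is divided into 4 equal shares of 1/20 among Prudence, George, Isaac, Beatrice.
Prudence is living and takes 1/20.
George is living and takes 1/20.
Isaac is living and takes 1/20.
Beatrice is living and takes 1/20.
Judith is living and takes 1/5.

Albert 1/5; Beatrice 1/20; Edmund 1/15; Fiona 1/5; George 1/20; Isaac 1/20; Judith 1/5; Martin 1/60; Nora 1/60; Prudence 1/20; Tessa 1/60; Victor 1/60; Winifred 1/15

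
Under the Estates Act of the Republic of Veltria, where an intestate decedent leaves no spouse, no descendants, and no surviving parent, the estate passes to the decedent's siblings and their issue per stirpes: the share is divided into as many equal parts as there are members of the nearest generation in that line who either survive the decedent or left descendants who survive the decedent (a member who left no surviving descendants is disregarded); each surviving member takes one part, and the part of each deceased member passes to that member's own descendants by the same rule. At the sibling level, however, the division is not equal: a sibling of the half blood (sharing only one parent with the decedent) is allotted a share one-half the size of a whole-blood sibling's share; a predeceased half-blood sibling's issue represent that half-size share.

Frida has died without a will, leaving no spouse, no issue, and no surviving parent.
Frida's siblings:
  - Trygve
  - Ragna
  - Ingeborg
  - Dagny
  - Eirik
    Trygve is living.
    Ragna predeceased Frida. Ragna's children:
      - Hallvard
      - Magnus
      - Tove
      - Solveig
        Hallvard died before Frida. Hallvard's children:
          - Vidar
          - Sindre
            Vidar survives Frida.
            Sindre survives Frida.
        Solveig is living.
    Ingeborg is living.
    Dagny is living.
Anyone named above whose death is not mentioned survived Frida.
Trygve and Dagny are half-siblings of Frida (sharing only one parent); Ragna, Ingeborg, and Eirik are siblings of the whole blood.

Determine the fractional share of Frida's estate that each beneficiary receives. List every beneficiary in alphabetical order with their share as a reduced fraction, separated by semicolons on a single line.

No spouse, descendants, or parent survives, so the estate passes to Frida's siblings per stirpes.
Half-blood siblings count for one-half the weight of whole-blood siblings at the initial division.
Dividing 1 in proportion to weights (total weight 4): Trygve (weight 1/2) → 1/8; Ragna (weight 1) → 1/4; Ingeborg (weight 1) → 1/4; Dagny (weight 1/2) → 1/8; Eirik (weight 1) → 1/4.
Trygve is living and takes 1/8.
Ragna predeceased; the 1/4 allotted to Ragna's branch passes to Ragna's issue by representation.
The 1/4 is divided into 4 equal shares of 1/16 among Hallvard, Magnus, Tove, Solveig.
Hallvard predeceased; the 1/16 allotted to Hallvard's branch passes to Hallvard's issue by representation.
The 1/16 is divided into 2 equal shares of 1/32 among Vidar, Sindre.
Vidar is living and takes 1/32.
Sindre is living and takes 1/32.
Magnus is living and takes 1/16.
Tove is living and takes 1/16.
Solveig is living and takes 1/16.
Ingeborg is living and takes 1/4.
Dagny is living and takes 1/8.
Eirik is living and takes 1/4.

Dagny 1/8; Eirik 1/4; Ingeborg 1/4; Magnus 1/16; Sindre 1/32; Solveig 1/16; Tove 1/16; Trygve 1/8; Vidar 1/32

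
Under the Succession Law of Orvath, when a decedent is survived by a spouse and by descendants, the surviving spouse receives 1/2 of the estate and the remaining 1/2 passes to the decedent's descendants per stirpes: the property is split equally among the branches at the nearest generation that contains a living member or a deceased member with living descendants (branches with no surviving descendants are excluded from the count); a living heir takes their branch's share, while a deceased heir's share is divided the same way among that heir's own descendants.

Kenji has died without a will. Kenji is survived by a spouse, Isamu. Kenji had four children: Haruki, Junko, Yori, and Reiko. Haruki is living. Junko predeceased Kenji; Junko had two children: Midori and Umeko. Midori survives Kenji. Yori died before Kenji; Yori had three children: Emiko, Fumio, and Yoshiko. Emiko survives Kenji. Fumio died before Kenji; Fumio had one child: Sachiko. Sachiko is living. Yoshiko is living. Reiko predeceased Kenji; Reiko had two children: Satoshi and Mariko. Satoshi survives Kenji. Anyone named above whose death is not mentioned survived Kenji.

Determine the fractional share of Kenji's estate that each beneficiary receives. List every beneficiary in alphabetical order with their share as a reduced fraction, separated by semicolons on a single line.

Isamu, as surviving spouse, takes 1/2.
The remaining 1/2 passes to Kenji's descendants per stirpes.
The 1/2 is divided into 4 equal shares of 1/8 among Haruki, Junko, Yori, Reiko.
Haruki is living and takes 1/8.
Junko predeceased; the 1/8 allotted to Junko's branch passes to Junko's issue by representation.
The 1/8 is divided into 2 equal shares of 1/16 among Midori, Umeko.
Midori is living and takes 1/16.
Umeko is living and takes 1/16.
Yori predeceased; the 1/8 allotted to Yori's branch passes to Yori's issue by representation.
The 1/8 is divided into 3 equal shares of 1/24 among Emiko, Fumio, Yoshiko.
Emiko is living and takes 1/24.
Fumio predeceased; the 1/24 allotted to Fumio's branch passes to Fumio's issue by representation.
Sachiko is the sole taker at this level and receives the full 1/24.
Yoshiko is living and takes 1/24.
Reiko predeceased; the 1/8 allotted to Reiko's branch passes to Reiko's issue by representation.
The 1/8 is divided into 2 equal shares of 1/16 among Satoshi, Mariko.
Satoshi is living and takes 1/16.
Mariko is living and takes 1/16.

Emiko 1/24; Haruki 1/8; Isamu 1/2; Mariko 1/16; Midori 1/16; Sachiko 1/24; Satoshi 1/16; Umeko 1/16; Yoshiko 1/24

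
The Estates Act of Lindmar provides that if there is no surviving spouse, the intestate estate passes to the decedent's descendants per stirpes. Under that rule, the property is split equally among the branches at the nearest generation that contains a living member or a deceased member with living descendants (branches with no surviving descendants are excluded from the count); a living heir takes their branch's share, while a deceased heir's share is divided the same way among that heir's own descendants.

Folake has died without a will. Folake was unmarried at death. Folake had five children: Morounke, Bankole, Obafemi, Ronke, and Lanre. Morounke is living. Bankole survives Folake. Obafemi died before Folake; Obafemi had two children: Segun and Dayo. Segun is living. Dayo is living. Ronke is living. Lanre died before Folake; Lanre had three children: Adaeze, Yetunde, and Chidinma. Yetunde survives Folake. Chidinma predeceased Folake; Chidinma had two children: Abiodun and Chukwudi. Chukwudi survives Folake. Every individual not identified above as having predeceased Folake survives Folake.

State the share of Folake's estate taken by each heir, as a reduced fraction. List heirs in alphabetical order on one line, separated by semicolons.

There is no surviving spouse, so the entire estate passes to Folake's descendants per stirpes.
The estate is divided into 5 equal shares of 1/5 among Morounke, Bankole, Obafemi, Ronke, Lanre.
Morounke is living and takes 1/5.
Bankole is living and takes 1/5.
Obafemi predeceased; the 1/5 allotted to Obafemi's branch passes to Obafemi's issue by representation.
The 1/5 is divided into 2 equal shares of 1/10 among Segun, Dayo.
Segun is living and takes 1/10.
Dayo is living and takes 1/10.
Ronke is living and takes 1/5.
Lanre predeceased; the 1/5 allotted to Lanre's branch passes to Lanre's issue by representation.
The 1/5 is divided into 3 equal shares of 1/15 among Adaeze, Yetunde, Chidinma.
Adaeze is living and takes 1/15.
Yetunde is living and takes 1/15.
Chidinma predeceased; the 1/15 allotted to Chidinma's branch passes to Chidinma's issue by representation.
The 1/15 is divided into 2 equal shares of 1/30 among Abiodun, Chukwudi.
Abiodun is living and takes 1/30.
Chukwudi is living and takes 1/30.

Abiodun 1/30; Adaeze 1/15; Bankole 1/5; Chukwudi 1/30; Dayo 1/10; Morounke 1/5; Ronke 1/5; Segun 1/10; Yetunde 1/15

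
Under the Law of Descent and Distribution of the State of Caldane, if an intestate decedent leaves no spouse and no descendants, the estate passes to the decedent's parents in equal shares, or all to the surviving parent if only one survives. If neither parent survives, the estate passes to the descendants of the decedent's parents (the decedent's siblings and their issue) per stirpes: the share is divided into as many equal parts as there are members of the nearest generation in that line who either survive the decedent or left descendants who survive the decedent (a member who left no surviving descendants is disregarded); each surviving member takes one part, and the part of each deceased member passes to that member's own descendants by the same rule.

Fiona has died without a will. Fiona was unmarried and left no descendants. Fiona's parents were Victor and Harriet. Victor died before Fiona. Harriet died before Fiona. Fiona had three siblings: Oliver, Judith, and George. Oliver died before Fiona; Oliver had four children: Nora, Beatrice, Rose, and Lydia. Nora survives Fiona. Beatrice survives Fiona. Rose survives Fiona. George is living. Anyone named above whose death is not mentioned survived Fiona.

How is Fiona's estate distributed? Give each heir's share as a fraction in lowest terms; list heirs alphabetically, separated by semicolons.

Neither parent survives and there are no descendants, so the estate passes to Fiona's siblings and their issue per stirpes.
The estate is divided into 3 equal shares of 1/3 among Oliver, Judith, George.
Oliver predeceased; the 1/3 allotted to Oliver's branch passes to Oliver's issue by representation.
The 1/3 is divided into 4 equal shares of 1/12 among Nora, Beatrice, Rose, Lydia.
Nora is living and takes 1/12.
Beatrice is living and takes 1/12.
Rose is living and takes 1/12.
Lydia is living and takes 1/12.
Judith is living and takes 1/3.
George is living and takes 1/3.

Beatrice 1/12; George 1/3; Judith 1/3; Lydia 1/12; Nora 1/12; Rose 1/12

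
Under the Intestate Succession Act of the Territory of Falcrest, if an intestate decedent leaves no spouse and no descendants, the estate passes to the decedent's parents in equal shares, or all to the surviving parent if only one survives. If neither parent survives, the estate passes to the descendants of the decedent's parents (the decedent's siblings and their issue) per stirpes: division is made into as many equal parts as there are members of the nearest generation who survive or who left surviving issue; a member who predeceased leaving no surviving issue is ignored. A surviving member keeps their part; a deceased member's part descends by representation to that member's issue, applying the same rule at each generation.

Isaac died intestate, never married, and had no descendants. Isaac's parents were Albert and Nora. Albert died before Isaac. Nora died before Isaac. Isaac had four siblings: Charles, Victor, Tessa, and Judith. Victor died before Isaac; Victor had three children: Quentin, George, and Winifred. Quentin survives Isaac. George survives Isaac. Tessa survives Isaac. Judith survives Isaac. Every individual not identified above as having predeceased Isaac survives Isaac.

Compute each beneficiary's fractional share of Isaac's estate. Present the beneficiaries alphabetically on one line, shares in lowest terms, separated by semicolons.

Neither parent survives and there are no descendants, so the estate passes to Isaac's siblings and their issue per stirpes.
The estate is divided into 4 equal shares of 1/4 among Charles, Victor, Tessa, Judith.
Charles is living and takes 1/4.
Victor predeceased; the 1/4 allotted to Victor's branch passes to Victor's issue by representation.
The 1/4 is divided into 3 equal shares of 1/12 among Quentin, George, Winifred.
Quentin is living and takes 1/12.
George is living and takes 1/12.
Winifred is living and takes 1/12.
Tessa is living and takes 1/4.
Judith is living and takes 1/4.

Charles 1/4; George 1/12; Judith 1/4; Quentin 1/12; Tessa 1/4; Winifred 1/12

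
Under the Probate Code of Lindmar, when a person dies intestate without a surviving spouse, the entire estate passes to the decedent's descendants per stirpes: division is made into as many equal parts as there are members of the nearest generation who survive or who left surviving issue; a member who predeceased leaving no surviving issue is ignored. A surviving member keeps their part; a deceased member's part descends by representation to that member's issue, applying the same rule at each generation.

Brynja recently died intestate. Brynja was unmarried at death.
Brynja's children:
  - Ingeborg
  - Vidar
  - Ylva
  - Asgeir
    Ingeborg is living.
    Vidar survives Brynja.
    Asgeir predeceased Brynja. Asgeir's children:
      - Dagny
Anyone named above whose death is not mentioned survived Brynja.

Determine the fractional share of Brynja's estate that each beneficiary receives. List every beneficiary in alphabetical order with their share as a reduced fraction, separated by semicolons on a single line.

There is no surviving spouse, so the entire estate passes to Brynja's descendants per stirpes.
The estate is divided into 4 equal shares of 1/4 among Ingeborg, Vidar, Ylva, Asgeir.
Ingeborg is living and takes 1/4.
Vidar is living and takes 1/4.
Ylva is living and takes 1/4.
Asgeir predeceased; the 1/4 allotted to Asgeir's branch passes to Asgeir's issue by representation.
Dagny is the sole taker at this level and receives the full 1/4.

Dagny 1/4; Ingeborg 1/4; Vidar 1/4; Ylva 1/4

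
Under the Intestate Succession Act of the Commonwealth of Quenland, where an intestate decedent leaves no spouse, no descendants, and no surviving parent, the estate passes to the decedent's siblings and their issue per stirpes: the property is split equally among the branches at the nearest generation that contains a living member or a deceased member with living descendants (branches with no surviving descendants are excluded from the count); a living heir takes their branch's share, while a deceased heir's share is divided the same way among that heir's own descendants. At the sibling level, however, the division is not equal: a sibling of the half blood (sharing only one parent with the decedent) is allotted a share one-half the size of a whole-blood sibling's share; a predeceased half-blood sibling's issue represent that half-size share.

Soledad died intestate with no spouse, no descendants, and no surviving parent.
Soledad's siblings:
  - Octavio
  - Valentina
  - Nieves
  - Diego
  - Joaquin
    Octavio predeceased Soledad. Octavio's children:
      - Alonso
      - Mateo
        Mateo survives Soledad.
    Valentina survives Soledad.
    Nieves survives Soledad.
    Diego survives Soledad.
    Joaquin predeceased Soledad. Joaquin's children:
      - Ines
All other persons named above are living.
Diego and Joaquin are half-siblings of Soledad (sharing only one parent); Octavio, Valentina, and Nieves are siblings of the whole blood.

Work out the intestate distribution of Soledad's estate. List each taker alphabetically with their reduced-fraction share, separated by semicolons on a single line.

Alonso 1/8; Diego 1/8; Ines 1/8; Mateo 1/8; Nieves 1/4; Valentina 1/4

No spouse, descendants, or parent survives, so the estate passes to Soledad's siblings per stirpes.
Half-blood siblings count for one-half the weight of whole-blood siblings at the initial division.
Dividing 1 in proportion to weights (total weight 4): Octavio (weight 1) → 1/4; Valentina (weight 1) → 1/4; Nieves (weight 1) → 1/4; Diego (weight 1/2) → 1/8; Joaquin (weight 1/2) → 1/8.
Octavio predeceased; the 1/4 allotted to Octavio's branch passes to Octavio's issue by representation.
The 1/4 is divided into 2 equal shares of 1/8 among Alonso, Mateo.
Alonso is living and takes 1/8.
Mateo is living and takes 1/8.
Valentina is living and takes 1/4.
Nieves is living and takes 1/4.
Diego is living and takes 1/8.
Joaquin predeceased; the 1/8 allotted to Joaquin's branch passes to Joaquin's issue by representation.
Ines is the sole taker at this level and receives the full 1/8.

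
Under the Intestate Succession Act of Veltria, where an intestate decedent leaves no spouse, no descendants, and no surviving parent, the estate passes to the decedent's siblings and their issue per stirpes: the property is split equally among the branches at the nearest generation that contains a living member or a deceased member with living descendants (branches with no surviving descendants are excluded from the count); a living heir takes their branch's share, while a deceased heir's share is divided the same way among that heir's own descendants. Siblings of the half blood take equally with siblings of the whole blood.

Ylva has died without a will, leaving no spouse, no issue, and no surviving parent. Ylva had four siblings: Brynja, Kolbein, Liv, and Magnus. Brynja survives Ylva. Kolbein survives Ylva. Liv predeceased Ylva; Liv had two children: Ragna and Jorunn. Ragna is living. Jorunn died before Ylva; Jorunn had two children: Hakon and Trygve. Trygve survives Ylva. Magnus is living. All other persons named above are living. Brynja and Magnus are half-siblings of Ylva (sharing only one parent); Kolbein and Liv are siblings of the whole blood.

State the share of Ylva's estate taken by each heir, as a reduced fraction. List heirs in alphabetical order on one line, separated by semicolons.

Brynja 1/4; Hakon 1/16; Kolbein 1/4; Magnus 1/4; Ragna 1/8; Trygve 1/16

No spouse, descendants, or parent survives, so the estate passes to Ylva's siblings per stirpes.
Half-blood and whole-blood siblings take equally under the stated rule.
The estate is divided into 4 equal shares of 1/4 among Brynja, Kolbein, Liv, Magnus.
Brynja is living and takes 1/4.
Kolbein is living and takes 1/4.
Liv predeceased; the 1/4 allotted to Liv's branch passes to Liv's issue by representation.
The 1/4 is divided into 2 equal shares of 1/8 among Ragna, Jorunn.
Ragna is living and takes 1/8.
Jorunn predeceased; the 1/8 allotted to Jorunn's branch passes to Jorunn's issue by representation.
The 1/8 is divided into 2 equal shares of 1/16 among Hakon, Trygve.
Hakon is living and takes 1/16.
Trygve is living and takes 1/16.
Magnus is living and takes 1/4.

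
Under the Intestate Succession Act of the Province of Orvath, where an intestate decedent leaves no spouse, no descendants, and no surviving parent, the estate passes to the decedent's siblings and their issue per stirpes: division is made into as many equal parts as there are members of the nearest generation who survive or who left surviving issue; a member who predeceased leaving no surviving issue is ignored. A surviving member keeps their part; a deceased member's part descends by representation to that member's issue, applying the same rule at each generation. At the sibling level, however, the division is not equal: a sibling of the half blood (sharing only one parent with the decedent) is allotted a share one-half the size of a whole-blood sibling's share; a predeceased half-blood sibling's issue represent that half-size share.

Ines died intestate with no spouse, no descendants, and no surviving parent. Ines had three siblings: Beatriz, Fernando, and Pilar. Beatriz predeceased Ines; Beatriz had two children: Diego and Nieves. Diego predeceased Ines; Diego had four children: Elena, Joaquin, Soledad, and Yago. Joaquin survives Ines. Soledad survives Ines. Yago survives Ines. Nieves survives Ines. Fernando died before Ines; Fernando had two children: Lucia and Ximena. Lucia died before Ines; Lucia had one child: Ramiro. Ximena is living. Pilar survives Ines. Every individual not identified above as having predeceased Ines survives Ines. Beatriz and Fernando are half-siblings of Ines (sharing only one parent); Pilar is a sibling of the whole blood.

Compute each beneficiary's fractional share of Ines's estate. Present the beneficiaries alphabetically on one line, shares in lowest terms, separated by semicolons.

Elena 1/32; Joaquin 1/32; Nieves 1/8; Pilar 1/2; Ramiro 1/8; Soledad 1/32; Ximena 1/8; Yago 1/32

No spouse, descendants, or parent survives, so the estate passes to Ines's siblings per stirpes.
Half-blood siblings count for one-half the weight of whole-blood siblings at the initial division.
Dividing 1 in proportion to weights (total weight 2): Beatriz (weight 1/2) → 1/4; Fernando (weight 1/2) → 1/4; Pilar (weight 1) → 1/2.
Beatriz predeceased; the 1/4 allotted to Beatriz's branch passes to Beatriz's issue by representation.
The 1/4 is divided into 2 equal shares of 1/8 among Diego, Nieves.
Diego predeceased; the 1/8 allotted to Diego's branch passes to Diego's issue by representation.
The 1/8 is divided into 4 equal shares of 1/32 among Elena, Joaquin, Soledad, Yago.
Elena is living and takes 1/32.
Joaquin is living and takes 1/32.
Soledad is living and takes 1/32.
Yago is living and takes 1/32.
Nieves is living and takes 1/8.
Fernando predeceased; the 1/4 allotted to Fernando's branch passes to Fernando's issue by representation.
The 1/4 is divided into 2 equal shares of 1/8 among Lucia, Ximena.
Lucia predeceased; the 1/8 allotted to Lucia's branch passes to Lucia's issue by representation.
Ramiro is the sole taker at this level and receives the full 1/8.
Ximena is living and takes 1/8.
Pilar is living and takes 1/2.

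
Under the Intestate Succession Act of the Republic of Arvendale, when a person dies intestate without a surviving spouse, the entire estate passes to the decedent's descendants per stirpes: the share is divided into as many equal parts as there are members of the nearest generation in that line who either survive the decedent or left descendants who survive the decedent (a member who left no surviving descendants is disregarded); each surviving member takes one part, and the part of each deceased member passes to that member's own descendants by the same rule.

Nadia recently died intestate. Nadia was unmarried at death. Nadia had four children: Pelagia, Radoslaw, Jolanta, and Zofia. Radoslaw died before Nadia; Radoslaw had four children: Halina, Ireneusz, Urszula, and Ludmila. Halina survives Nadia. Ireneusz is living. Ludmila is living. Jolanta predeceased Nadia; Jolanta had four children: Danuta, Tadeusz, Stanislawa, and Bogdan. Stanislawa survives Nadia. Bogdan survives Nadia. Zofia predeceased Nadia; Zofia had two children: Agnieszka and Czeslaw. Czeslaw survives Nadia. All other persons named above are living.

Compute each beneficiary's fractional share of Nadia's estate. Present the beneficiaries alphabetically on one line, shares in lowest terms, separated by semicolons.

There is no surviving spouse, so the entire estate passes to Nadia's descendants per stirpes.
The estate is divided into 4 equal shares of 1/4 among Pelagia, Radoslaw, Jolanta, Zofia.
Pelagia is living and takes 1/4.
Radoslaw predeceased; the 1/4 allotted to Radoslaw's branch passes to Radoslaw's issue by representation.
The 1/4 is divided into 4 equal shares of 1/16 among Halina, Ireneusz, Urszula, Ludmila.
Halina is living and takes 1/16.
Ireneusz is living and takes 1/16.
Urszula is living and takes 1/16.
Ludmila is living and takes 1/16.
Jolanta predeceased; the 1/4 allotted to Jolanta's branch passes to Jolanta's issue by representation.
The 1/4 is divided into 4 equal shares of 1/16 among Danuta, Tadeusz, Stanislawa, Bogdan.
Danuta is living and takes 1/16.
Tadeusz is living and takes 1/16.
Stanislawa is living and takes 1/16.
Bogdan is living and takes 1/16.
Zofia predeceased; the 1/4 allotted to Zofia's branch passes to Zofia's issue by representation.
The 1/4 is divided into 2 equal shares of 1/8 among Agnieszka, Czeslaw.
Agnieszka is living and takes 1/8.
Czeslaw is living and takes 1/8.

Agnieszka 1/8; Bogdan 1/16; Czeslaw 1/8; Danuta 1/16; Halina 1/16; Ireneusz 1/16; Ludmila 1/16; Pelagia 1/4; Stanislawa 1/16; Tadeusz 1/16; Urszula 1/16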